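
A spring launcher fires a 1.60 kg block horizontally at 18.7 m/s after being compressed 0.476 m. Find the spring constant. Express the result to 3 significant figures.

Energy stored in the spring equals the launch KE: ½kx² = ½mv²
k = mv²/x² = (1.60)(18.7)²/(0.476)² = 2469 N/m

k = 2470 N/m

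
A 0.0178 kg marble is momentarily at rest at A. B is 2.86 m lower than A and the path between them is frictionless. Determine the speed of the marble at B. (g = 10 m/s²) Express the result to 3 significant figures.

v = 7.56 m/s

Mechanical energy is conserved (no friction): mgh = ½mv²
v = √(2gh) = √(2 × 10 × 2.86) = √57.200 = 7.563 m/s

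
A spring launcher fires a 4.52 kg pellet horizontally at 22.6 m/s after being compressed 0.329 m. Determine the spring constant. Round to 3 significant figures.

½kx² = ½mv²
k = mv²/x² = (4.52)(22.6)²/(0.329)² = 21329 N/m

k = 21300 N/m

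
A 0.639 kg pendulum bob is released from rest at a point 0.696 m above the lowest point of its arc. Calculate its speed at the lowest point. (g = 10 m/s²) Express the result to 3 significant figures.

By conservation of mechanical energy, mgh = ½mv²
v = √(2gh) = √(2 × 10 × 0.696) = √13.920 = 3.731 m/s

v = 3.73 m/s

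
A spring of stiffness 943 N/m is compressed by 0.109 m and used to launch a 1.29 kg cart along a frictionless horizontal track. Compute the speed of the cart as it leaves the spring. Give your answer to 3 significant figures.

v = 2.95 m/s

The cart leaves the spring when the spring is at natural length, so ½kx² = ½mv²
v = x√(k/m) = 0.109 × √(943/1.29) = 2.947 m/s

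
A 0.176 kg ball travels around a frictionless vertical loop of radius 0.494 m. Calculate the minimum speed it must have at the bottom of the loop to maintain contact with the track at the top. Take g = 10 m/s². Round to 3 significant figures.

v = 4.97 m/s

At the top: mg = mv_top²/r ⇒ v_top² = gr = 4.940 m²/s²
Energy from bottom to top (height 2r): ½mv_bot² = ½mv_top² + mg(2r)
v_bot² = gr + 4gr = 5gr = 24.70
v_bot = √(5gr) = 4.970 m/s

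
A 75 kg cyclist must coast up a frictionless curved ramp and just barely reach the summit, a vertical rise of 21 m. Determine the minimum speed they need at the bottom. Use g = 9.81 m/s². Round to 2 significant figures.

At the top they are momentarily at rest, so all KE converts to PE: ½mv² = mgh
v = √(2gh) = √(2 × 9.81 × 21) = 20.30 m/s

v = 20 m/s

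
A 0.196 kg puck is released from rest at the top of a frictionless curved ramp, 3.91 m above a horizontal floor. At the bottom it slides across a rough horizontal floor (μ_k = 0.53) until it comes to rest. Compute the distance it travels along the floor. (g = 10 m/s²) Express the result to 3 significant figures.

d = 7.38 m

Energy bookkeeping (friction removes W_f = μ_k N d):
At rest all PE has been dissipated by friction: mgh = μ_k m g d
d = h/μ_k = 3.91/0.53 = 7.377 m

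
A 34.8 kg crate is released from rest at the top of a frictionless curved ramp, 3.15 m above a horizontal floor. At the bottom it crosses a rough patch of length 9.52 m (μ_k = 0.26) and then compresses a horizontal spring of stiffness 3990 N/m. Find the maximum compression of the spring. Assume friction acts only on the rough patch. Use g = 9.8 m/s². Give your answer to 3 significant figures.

x = 0.340 m

Initial energy: E₁ = mgh = (34.8)(9.8)(3.15) = 1074.3 J
Friction removes W_f = μ_k mg d = (0.26)(34.8)(9.8)(9.52) = 844.1 J
Energy reaching the spring: E = 1074.3 − 844.1 = 230.13 J
At max compression ½kx² = E ⇒ x = √(2E/k) = √(2 × 230.13/3990) = 0.3396 m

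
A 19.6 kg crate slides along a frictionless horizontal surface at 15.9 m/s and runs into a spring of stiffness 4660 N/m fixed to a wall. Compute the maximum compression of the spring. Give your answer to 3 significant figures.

Conservation of energy between contact and max compression: ½mv² = ½kx²
x = v√(m/k) = 15.9 × √(19.6/4660) = 1.031 m

x = 1.03 m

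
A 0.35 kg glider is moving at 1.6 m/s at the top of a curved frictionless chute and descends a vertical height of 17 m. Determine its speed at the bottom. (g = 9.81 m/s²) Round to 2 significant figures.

v = 18 m/s

By conservation of mechanical energy, ½mv₀² + mgh = ½mv²
The mass cancels from both sides.
v² = v₀² + 2gh = (1.6)² + 2(9.81)(17) = 336.10
v = √336.10 = 18.33 m/s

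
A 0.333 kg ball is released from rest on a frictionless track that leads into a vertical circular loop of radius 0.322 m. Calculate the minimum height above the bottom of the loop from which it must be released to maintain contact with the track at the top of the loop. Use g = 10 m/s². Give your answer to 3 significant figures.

At the top, for minimum speed gravity alone supplies the centripetal force: mg = mv_top²/r ⇒ v_top² = gr = 3.220 m²/s²
Energy conservation from release height h to the top (height 2r): mgh = ½mv_top² + mg(2r)
h = v_top²/(2g) + 2r = r/2 + 2r = 5r/2 = 0.8050 m

h = 0.805 m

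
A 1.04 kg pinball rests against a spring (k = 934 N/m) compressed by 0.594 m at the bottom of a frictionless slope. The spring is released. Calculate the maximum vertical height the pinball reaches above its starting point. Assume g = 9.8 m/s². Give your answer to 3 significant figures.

Energy conservation from release to the highest point: ½kx² = mgh
h = kx²/(2mg) = (934)(0.594)²/(2 × 1.04 × 9.8) = 16.17 m

h = 16.2 m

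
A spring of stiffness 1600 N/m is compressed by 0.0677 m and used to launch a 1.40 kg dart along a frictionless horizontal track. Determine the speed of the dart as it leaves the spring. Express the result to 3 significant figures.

v = 2.29 m/s

The dart leaves the spring when the spring is at natural length, so ½kx² = ½mv²
v = x√(k/m) = 0.0677 × √(1600/1.40) = 2.289 m/s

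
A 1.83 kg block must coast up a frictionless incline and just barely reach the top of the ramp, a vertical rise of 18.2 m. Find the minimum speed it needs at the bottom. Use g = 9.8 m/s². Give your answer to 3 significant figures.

v = 18.9 m/s

At the top it is momentarily at rest, so all KE converts to PE: ½mv² = mgh
v = √(2gh) = √(2 × 9.8 × 18.2) = 18.89 m/s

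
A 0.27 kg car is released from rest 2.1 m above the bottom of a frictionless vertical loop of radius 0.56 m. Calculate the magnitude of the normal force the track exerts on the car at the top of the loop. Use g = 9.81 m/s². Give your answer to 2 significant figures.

Energy from release to top (height 2r): mgh = ½mv_top² + mg(2r)
v_top² = 2g(h − 2r) = 2(9.81)(2.1 − 1.120) = 19.228 m²/s²
At the top, both N and weight point toward the centre: N + mg = mv_top²/r
N = m(v_top²/r − g) = 0.27(19.228/0.56 − 9.81) = 6.622 N

N = 6.6 N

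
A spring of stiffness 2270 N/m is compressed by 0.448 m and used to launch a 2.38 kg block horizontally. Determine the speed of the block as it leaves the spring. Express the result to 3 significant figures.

The block leaves the spring when the spring is at natural length, so ½kx² = ½mv²
v = x√(k/m) = 0.448 × √(2270/2.38) = 13.84 m/s

v = 13.8 m/s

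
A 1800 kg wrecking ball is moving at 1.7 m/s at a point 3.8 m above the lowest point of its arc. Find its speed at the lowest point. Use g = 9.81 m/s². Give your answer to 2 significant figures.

Mechanical energy is conserved (no friction): ½mv₀² + mgh = ½mv²
The mass cancels from both sides.
v² = v₀² + 2gh = (1.7)² + 2(9.81)(3.8) = 77.446
v = √77.446 = 8.800 m/s

v = 8.8 m/s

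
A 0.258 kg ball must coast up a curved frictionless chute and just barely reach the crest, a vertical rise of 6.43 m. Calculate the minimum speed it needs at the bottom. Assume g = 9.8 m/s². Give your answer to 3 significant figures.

At the top it is momentarily at rest, so all KE converts to PE: ½mv² = mgh
v = √(2gh) = √(2 × 9.8 × 6.43) = 11.23 m/s

v = 11.2 m/s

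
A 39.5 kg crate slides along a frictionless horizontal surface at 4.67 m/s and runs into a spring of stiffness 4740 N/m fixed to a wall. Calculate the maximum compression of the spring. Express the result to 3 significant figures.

x = 0.426 m

All KE is stored as spring PE at maximum compression: ½mv² = ½kx²
x = v√(m/k) = 4.67 × √(39.5/4740) = 0.4263 m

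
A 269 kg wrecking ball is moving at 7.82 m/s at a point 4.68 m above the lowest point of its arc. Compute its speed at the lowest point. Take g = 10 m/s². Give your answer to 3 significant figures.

v = 12.4 m/s

Equating total energy at the two states: ½mv₀² + mgh = ½mv²
The mass cancels from both sides.
v² = v₀² + 2gh = (7.82)² + 2(10)(4.68) = 154.75
v = √154.75 = 12.44 m/s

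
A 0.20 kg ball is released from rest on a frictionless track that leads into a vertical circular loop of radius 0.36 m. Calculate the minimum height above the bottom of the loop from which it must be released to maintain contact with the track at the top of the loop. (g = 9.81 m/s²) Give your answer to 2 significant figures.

At the top, for minimum speed gravity alone supplies the centripetal force: mg = mv_top²/r ⇒ v_top² = gr = 3.532 m²/s²
Energy conservation from release height h to the top (height 2r): mgh = ½mv_top² + mg(2r)
h = v_top²/(2g) + 2r = r/2 + 2r = 5r/2 = 0.9000 m

h = 0.90 m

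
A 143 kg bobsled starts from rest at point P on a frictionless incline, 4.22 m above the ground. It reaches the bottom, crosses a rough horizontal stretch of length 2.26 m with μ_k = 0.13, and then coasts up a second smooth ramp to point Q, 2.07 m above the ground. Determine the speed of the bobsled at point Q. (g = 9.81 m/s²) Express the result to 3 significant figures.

Energy at P: mgh₁ = (143)(9.81)(4.22) = 5919.9 J
Friction loss: W_f = μ_k mg d = 412.2 J
At Q: ½mv² + mgh₂ = mgh₁ − W_f
½mv² = 5919.9 − 412.2 − 2903.9 = 2603.9 J
v = √(2 × 2603.9/143) = 6.035 m/s

v = 6.03 m/s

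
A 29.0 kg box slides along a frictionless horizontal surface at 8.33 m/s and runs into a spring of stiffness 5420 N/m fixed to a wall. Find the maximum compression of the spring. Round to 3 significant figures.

All KE is stored as spring PE at maximum compression: ½mv² = ½kx²
x = v√(m/k) = 8.33 × √(29.0/5420) = 0.6093 m

x = 0.609 m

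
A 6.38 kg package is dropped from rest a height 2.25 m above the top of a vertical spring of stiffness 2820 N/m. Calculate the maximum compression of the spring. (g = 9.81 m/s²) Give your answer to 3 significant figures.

Let x be the compression. The total drop is H + x, and the package is instantaneously at rest at max compression, so energy conservation gives:
mg(H + x) = ½kx²
½(2820)x² − (6.38)(9.81)x − (6.38)(9.81)(2.25) = 0
1410x² − 62.59x − 140.8 = 0
x = [62.59 + √(3917 + 794239)]/(2 × 1410) = 0.3390 m

x = 0.339 m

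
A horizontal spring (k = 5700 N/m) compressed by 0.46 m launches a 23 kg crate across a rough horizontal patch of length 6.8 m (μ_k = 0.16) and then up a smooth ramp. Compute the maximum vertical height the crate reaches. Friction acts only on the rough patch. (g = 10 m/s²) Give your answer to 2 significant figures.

h = 1.5 m

Spring energy: E₀ = ½kx² = ½(5700)(0.46)² = 603.06 J
Friction: W_f = μ_k mg d = (0.16)(23)(10)(6.8) = 250.2 J
Energy at base of ramp: E = 603.06 − 250.2 = 352.82 J
At max height all remaining energy is PE: mgh = E ⇒ h = E/(mg) = 352.82/(23 × 10) = 1.534 m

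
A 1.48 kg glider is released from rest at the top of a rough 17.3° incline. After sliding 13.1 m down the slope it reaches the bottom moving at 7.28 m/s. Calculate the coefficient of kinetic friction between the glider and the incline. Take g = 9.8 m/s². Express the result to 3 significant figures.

μ_k = 0.0953

mgh = ½mv² + μ_k (mg cosθ) L, with h = L sinθ
mgL sinθ = 56.502 J; ½mv² = 39.219 J
W_f = 56.502 − 39.219 = 17.28 J
μ_k = W_f/(mg cosθ · L) = 17.28/(13.85 × 13.1) = 0.09527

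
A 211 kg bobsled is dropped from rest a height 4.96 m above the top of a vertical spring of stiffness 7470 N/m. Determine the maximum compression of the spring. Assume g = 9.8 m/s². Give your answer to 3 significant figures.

x = 1.96 m

Take the reference level at the top of the uncompressed spring. At max compression the bobsled has fallen H + x and is momentarily at rest:
mg(H + x) = ½kx²
½(7470)x² − (211)(9.8)x − (211)(9.8)(4.96) = 0
3735x² − 2068x − 10256 = 0
x = [2068 + √(4.276e+06 + 1.5323e+08)]/(2 × 3735) = 1.957 m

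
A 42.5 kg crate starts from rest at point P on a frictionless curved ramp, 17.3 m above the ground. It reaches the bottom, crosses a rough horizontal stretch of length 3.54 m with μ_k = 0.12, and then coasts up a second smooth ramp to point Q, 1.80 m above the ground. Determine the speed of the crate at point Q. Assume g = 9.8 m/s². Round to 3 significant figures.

v = 17.2 m/s

Energy at P: mgh₁ = (42.5)(9.8)(17.3) = 7205.5 J
Friction loss: W_f = μ_k mg d = 176.9 J
At Q: ½mv² + mgh₂ = mgh₁ − W_f
½mv² = 7205.5 − 176.9 − 749.70 = 6278.8 J
v = √(2 × 6278.8/42.5) = 17.19 m/s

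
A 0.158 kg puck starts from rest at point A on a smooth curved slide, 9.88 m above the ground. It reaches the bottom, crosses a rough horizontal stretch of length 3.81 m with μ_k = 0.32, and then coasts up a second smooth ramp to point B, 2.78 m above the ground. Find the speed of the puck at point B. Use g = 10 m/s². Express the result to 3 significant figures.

Energy at A: mgh₁ = (0.158)(10)(9.88) = 15.610 J
Friction loss: W_f = μ_k mg d = 1.926 J
At B: ½mv² + mgh₂ = mgh₁ − W_f
½mv² = 15.610 − 1.926 − 4.3924 = 9.2917 J
v = √(2 × 9.2917/0.158) = 10.85 m/s

v = 10.8 m/s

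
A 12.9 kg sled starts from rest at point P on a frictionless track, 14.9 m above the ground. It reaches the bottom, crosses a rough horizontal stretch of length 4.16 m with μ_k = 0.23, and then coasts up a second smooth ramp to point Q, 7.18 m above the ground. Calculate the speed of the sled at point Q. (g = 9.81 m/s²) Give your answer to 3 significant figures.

v = 11.5 m/s

Energy at P: mgh₁ = (12.9)(9.81)(14.9) = 1885.6 J
Friction loss: W_f = μ_k mg d = 121.1 J
At Q: ½mv² + mgh₂ = mgh₁ − W_f
½mv² = 1885.6 − 121.1 − 908.62 = 855.88 J
v = √(2 × 855.88/12.9) = 11.52 m/s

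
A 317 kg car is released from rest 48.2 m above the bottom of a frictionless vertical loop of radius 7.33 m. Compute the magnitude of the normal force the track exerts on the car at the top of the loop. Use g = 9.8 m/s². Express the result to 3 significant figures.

N = 25300 N

Energy from release to top (height 2r): mgh = ½mv_top² + mg(2r)
v_top² = 2g(h − 2r) = 2(9.8)(48.2 − 14.66) = 657.38 m²/s²
At the top, both N and weight point toward the centre: N + mg = mv_top²/r
N = m(v_top²/r − g) = 317(657.38/7.33 − 9.8) = 25323 N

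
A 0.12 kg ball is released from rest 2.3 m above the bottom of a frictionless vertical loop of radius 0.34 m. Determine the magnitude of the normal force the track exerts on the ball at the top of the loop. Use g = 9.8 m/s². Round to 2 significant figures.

N = 10 N

Energy from release to top (height 2r): mgh = ½mv_top² + mg(2r)
v_top² = 2g(h − 2r) = 2(9.8)(2.3 − 0.6800) = 31.752 m²/s²
At the top, both N and weight point toward the centre: N + mg = mv_top²/r
N = m(v_top²/r − g) = 0.12(31.752/0.34 − 9.8) = 10.03 N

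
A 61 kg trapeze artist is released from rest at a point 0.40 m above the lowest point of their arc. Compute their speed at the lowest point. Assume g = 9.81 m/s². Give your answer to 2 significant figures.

v = 2.8 m/s

By conservation of mechanical energy, mgh = ½mv²
The mass cancels from both sides.
v = √(2gh) = √(2 × 9.81 × 0.40) = √7.8480 = 2.801 m/s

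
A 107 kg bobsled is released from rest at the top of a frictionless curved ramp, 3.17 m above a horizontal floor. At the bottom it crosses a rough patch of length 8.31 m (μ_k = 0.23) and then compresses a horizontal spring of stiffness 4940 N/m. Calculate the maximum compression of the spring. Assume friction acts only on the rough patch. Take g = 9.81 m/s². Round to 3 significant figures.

Initial energy: E₁ = mgh = (107)(9.81)(3.17) = 3327.5 J
Friction removes W_f = μ_k mg d = (0.23)(107)(9.81)(8.31) = 2006 J
Energy reaching the spring: E = 3327.5 − 2006 = 1321.2 J
At max compression ½kx² = E ⇒ x = √(2E/k) = √(2 × 1321.2/4940) = 0.7314 m

x = 0.731 m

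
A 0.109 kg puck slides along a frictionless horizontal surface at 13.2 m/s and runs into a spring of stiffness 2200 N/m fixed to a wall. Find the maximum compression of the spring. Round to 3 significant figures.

At max compression the puck is momentarily at rest: ½mv² = ½kx²
x = v√(m/k) = 13.2 × √(0.109/2200) = 0.09291 m

x = 0.0929 m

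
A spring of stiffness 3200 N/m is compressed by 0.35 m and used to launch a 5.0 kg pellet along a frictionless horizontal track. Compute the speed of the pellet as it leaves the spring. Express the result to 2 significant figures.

v = 8.9 m/s

Spring PE converts entirely to kinetic energy: ½kx² = ½mv²
v = x√(k/m) = 0.35 × √(3200/5.0) = 8.854 m/s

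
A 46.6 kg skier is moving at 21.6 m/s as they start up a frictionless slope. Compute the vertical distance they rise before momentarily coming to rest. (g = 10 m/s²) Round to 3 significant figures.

h = 23.3 m

Setting KE at the bottom equal to PE gained: ½mv² = mgh
h = v²/(2g) = 21.6²/(2 × 10) = 23.33 m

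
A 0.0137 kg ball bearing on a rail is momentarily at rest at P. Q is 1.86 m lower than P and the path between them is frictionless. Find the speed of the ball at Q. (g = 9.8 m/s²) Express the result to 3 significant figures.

Mechanical energy is conserved (no friction): mgh = ½mv²
v = √(2gh) = √(2 × 9.8 × 1.86) = √36.456 = 6.038 m/s

v = 6.04 m/s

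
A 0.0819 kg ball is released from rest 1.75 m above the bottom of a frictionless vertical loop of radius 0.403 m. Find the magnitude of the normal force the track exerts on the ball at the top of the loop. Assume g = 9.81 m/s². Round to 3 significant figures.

Energy from release to top (height 2r): mgh = ½mv_top² + mg(2r)
v_top² = 2g(h − 2r) = 2(9.81)(1.75 − 0.8060) = 18.521 m²/s²
At the top, both N and weight point toward the centre: N + mg = mv_top²/r
N = m(v_top²/r − g) = 0.0819(18.521/0.403 − 9.81) = 2.961 N

N = 2.96 N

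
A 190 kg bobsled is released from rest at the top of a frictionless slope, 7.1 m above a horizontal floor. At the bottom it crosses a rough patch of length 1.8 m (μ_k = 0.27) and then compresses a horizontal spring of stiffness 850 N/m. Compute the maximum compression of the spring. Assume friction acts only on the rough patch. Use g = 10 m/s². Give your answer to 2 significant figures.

Initial energy: E₁ = mgh = (190)(10)(7.1) = 13490 J
Friction removes W_f = μ_k mg d = (0.27)(190)(10)(1.8) = 923.4 J
Energy reaching the spring: E = 13490 − 923.4 = 12567 J
At max compression ½kx² = E ⇒ x = √(2E/k) = √(2 × 12567/850) = 5.438 m

x = 5.4 m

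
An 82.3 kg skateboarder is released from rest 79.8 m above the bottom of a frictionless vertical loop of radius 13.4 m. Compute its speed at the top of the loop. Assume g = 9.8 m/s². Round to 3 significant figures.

v = 32.2 m/s

Energy conservation: mgh = ½mv_top² + mg(2r)
v_top² = 2g(h − 2r) = 2(9.8)(79.8 − 26.80) = 1039
v_top = 32.23 m/s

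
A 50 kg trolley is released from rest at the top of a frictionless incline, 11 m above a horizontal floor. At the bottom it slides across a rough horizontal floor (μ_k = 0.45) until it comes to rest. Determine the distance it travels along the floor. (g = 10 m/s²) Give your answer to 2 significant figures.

Energy at the top = energy at the end + work done against friction:
At rest all PE has been dissipated by friction: mgh = μ_k m g d
d = h/μ_k = 11/0.45 = 24.44 m

d = 24 m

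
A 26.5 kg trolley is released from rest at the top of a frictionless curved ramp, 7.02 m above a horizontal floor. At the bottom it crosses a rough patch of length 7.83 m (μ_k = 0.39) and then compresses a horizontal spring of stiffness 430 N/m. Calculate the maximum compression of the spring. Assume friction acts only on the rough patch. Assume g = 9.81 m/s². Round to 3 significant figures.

Initial energy: E₁ = mgh = (26.5)(9.81)(7.02) = 1825.0 J
Friction removes W_f = μ_k mg d = (0.39)(26.5)(9.81)(7.83) = 793.9 J
Energy reaching the spring: E = 1825.0 − 793.9 = 1031.1 J
At max compression ½kx² = E ⇒ x = √(2E/k) = √(2 × 1031.1/430) = 2.190 m

x = 2.19 m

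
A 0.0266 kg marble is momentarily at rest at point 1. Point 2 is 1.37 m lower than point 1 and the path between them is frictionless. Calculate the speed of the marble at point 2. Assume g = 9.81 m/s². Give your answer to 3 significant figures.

v = 5.18 m/s

Mechanical energy is conserved (no friction): mgh = ½mv²
The mass cancels from both sides.
v = √(2gh) = √(2 × 9.81 × 1.37) = √26.879 = 5.185 m/s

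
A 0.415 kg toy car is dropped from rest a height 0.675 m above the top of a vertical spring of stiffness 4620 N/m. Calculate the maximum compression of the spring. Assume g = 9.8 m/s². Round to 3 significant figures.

Let x be the compression. The total drop is H + x, and the car is instantaneously at rest at max compression, so energy conservation gives:
mg(H + x) = ½kx²
½(4620)x² − (0.415)(9.8)x − (0.415)(9.8)(0.675) = 0
2310x² − 4.067x − 2.745 = 0
x = [4.067 + √(16.54 + 25366)]/(2 × 2310) = 0.03536 m

x = 0.0354 m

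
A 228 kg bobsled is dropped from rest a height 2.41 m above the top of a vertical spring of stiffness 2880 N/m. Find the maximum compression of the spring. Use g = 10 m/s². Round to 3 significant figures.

Let x be the compression. The total drop is H + x, and the bobsled is instantaneously at rest at max compression, so energy conservation gives:
mg(H + x) = ½kx²
½(2880)x² − (228)(10)x − (228)(10)(2.41) = 0
1440x² − 2280x − 5495 = 0
x = [2280 + √(5.198e+06 + 3.1650e+07)]/(2 × 1440) = 2.899 m

x = 2.90 m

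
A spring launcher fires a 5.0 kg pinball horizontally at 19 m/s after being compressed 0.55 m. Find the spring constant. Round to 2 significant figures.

k = 6000 N/m

Spring PE at full compression equals KE at release: ½kx² = ½mv²
k = mv²/x² = (5.0)(19)²/(0.55)² = 5967 N/m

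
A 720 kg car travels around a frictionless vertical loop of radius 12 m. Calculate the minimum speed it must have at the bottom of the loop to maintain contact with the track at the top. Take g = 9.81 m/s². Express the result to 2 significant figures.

v = 24 m/s

At the top: mg = mv_top²/r ⇒ v_top² = gr = 117.7 m²/s²
Energy from bottom to top (height 2r): ½mv_bot² = ½mv_top² + mg(2r)
v_bot² = gr + 4gr = 5gr = 588.6
v_bot = √(5gr) = 24.26 m/s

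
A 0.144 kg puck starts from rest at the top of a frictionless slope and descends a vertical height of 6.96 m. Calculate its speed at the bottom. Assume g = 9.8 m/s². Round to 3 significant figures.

v = 11.7 m/s

Mechanical energy is conserved (no friction): mgh = ½mv²
v = √(2gh) = √(2 × 9.8 × 6.96) = √136.42 = 11.68 m/s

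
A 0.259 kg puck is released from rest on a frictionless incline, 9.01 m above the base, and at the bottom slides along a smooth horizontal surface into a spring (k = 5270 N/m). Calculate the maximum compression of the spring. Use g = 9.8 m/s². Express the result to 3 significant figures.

x = 0.0932 m

Gravitational PE at the top equals spring PE at max compression: mgh = ½kx²
x = √(2mgh/k) = √(2 × 0.259 × 9.8 × 9.01 / 5270) = 0.09316 m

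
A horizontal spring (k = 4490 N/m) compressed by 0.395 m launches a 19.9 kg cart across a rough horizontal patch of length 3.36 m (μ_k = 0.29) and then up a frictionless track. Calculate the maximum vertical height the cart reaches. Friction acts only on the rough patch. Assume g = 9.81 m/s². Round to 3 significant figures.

h = 0.820 m

Spring energy: E₀ = ½kx² = ½(4490)(0.395)² = 350.28 J
Friction: W_f = μ_k mg d = (0.29)(19.9)(9.81)(3.36) = 190.2 J
Energy at base of ramp: E = 350.28 − 190.2 = 160.05 J
At max height all remaining energy is PE: mgh = E ⇒ h = E/(mg) = 160.05/(19.9 × 9.81) = 0.8199 m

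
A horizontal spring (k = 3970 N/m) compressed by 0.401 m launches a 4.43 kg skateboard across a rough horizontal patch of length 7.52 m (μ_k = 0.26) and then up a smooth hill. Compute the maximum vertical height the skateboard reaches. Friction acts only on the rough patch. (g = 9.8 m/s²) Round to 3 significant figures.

Spring energy: E₀ = ½kx² = ½(3970)(0.401)² = 319.19 J
Friction: W_f = μ_k mg d = (0.26)(4.43)(9.8)(7.52) = 84.88 J
Energy at base of ramp: E = 319.19 − 84.88 = 234.31 J
At max height all remaining energy is PE: mgh = E ⇒ h = E/(mg) = 234.31/(4.43 × 9.8) = 5.397 m

h = 5.40 m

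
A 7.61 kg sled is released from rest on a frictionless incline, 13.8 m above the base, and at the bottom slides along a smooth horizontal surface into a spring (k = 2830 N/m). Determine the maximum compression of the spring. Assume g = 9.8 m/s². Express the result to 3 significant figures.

x = 0.853 m

Energy conservation (no friction) from release to max compression: mgh = ½kx²
x = √(2mgh/k) = √(2 × 7.61 × 9.8 × 13.8 / 2830) = 0.8528 m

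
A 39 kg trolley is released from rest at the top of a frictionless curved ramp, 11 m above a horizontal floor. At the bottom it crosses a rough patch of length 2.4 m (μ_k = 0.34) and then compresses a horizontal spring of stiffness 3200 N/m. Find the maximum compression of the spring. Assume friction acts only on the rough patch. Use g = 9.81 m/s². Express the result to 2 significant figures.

x = 1.6 m

Initial energy: E₁ = mgh = (39)(9.81)(11) = 4208.5 J
Friction removes W_f = μ_k mg d = (0.34)(39)(9.81)(2.4) = 312.2 J
Energy reaching the spring: E = 4208.5 − 312.2 = 3896.3 J
At max compression ½kx² = E ⇒ x = √(2E/k) = √(2 × 3896.3/3200) = 1.561 m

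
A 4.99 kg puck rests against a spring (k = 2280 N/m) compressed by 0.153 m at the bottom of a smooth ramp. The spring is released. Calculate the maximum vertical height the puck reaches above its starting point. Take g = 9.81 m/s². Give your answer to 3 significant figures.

At maximum height the puck is at rest, so ½kx² = mgh
h = kx²/(2mg) = (2280)(0.153)²/(2 × 4.99 × 9.81) = 0.5452 m

h = 0.545 m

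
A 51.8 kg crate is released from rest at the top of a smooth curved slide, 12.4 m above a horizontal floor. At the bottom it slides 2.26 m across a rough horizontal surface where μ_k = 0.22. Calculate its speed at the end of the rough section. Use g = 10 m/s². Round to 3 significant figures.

Applying the work–energy principle:
mgh = ½mv² + μ_k m g d
W_f = μ_k mg d = (0.22)(51.8)(10)(2.26) = 257.5 J
½mv² = mgh − W_f = 6423.2 − 257.5 = 6165.7 J
v = √(2 × 6165.7/51.8) = 15.43 m/s

v = 15.4 m/s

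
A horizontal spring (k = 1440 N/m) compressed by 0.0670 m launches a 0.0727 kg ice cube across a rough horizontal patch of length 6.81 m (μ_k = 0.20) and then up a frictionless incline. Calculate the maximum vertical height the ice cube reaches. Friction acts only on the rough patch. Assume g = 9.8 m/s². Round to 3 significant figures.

Spring energy: E₀ = ½kx² = ½(1440)(0.0670)² = 3.2321 J
Friction: W_f = μ_k mg d = (0.20)(0.0727)(9.8)(6.81) = 0.9704 J
Energy at base of ramp: E = 3.2321 − 0.9704 = 2.2617 J
At max height all remaining energy is PE: mgh = E ⇒ h = E/(mg) = 2.2617/(0.0727 × 9.8) = 3.175 m

h = 3.17 m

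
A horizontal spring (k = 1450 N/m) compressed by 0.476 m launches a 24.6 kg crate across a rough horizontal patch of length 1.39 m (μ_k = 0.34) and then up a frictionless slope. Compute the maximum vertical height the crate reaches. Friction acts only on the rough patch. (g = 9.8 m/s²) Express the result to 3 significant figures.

h = 0.209 m

Spring energy: E₀ = ½kx² = ½(1450)(0.476)² = 164.27 J
Friction: W_f = μ_k mg d = (0.34)(24.6)(9.8)(1.39) = 113.9 J
Energy at base of ramp: E = 164.27 − 113.9 = 50.333 J
At max height all remaining energy is PE: mgh = E ⇒ h = E/(mg) = 50.333/(24.6 × 9.8) = 0.2088 m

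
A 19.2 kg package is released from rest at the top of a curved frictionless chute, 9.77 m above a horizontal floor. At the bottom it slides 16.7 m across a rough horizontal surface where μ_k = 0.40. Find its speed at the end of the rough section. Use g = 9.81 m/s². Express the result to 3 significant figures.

v = 7.79 m/s

Energy at the top = energy at the end + work done against friction:
mgh = ½mv² + μ_k m g d
W_f = μ_k mg d = (0.40)(19.2)(9.81)(16.7) = 1258 J
½mv² = mgh − W_f = 1840.2 − 1258 = 582.01 J
v = √(2 × 582.01/19.2) = 7.786 m/s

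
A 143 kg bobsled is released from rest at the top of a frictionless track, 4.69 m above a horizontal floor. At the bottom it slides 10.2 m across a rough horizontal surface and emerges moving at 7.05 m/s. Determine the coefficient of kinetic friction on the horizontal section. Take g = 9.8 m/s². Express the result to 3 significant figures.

μ_k = 0.211

Applying the work–energy principle:
mgh = ½mv² + μ_k m g d
mgh = 6572.6 J; ½mv² = 3553.7 J
W_f = 6572.6 − 3553.7 = 3019 J
μ_k = W_f/(mg·d) = 3019/(1401 × 10.2) = 0.2112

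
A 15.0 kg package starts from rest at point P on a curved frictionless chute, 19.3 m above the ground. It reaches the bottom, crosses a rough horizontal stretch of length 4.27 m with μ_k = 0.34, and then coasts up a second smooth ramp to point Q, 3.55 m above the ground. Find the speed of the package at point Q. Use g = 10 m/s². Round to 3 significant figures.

v = 16.9 m/s

Energy at P: mgh₁ = (15.0)(10)(19.3) = 2895.0 J
Friction loss: W_f = μ_k mg d = 217.8 J
At Q: ½mv² + mgh₂ = mgh₁ − W_f
½mv² = 2895.0 − 217.8 − 532.50 = 2144.7 J
v = √(2 × 2144.7/15.0) = 16.91 m/s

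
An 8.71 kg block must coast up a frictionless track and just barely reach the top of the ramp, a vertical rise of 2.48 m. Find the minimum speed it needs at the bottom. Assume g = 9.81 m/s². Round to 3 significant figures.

v = 6.98 m/s

At the top it is momentarily at rest, so all KE converts to PE: ½mv² = mgh
v = √(2gh) = √(2 × 9.81 × 2.48) = 6.975 m/s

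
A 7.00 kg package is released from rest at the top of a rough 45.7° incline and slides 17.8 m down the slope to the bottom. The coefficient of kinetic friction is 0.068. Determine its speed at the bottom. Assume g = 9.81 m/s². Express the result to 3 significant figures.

Taking the bottom as reference, mgh = ½mv² + μ_k N L with h = L sinθ, N = mg cosθ:
mgh = mgL sinθ = (7.00)(9.81)(17.8)sin45.7° = 874.81 J
W_f = μ_k mg cosθ · L = (0.068)(7.00)(9.81)cos45.7°·17.8 = 58.05 J
½mv² = 874.81 − 58.05 = 816.76 J
v = √(2 × 816.76/7.00) = 15.28 m/s

v = 15.3 m/s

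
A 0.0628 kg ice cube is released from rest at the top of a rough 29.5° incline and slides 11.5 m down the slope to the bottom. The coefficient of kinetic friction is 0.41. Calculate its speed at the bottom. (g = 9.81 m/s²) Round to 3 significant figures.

Work–energy: mg(L sinθ) − μ_k(mg cosθ)L = ½mv²
mgh = mgL sinθ = (0.0628)(9.81)(11.5)sin29.5° = 3.4887 J
W_f = μ_k mg cosθ · L = (0.41)(0.0628)(9.81)cos29.5°·11.5 = 2.528 J
½mv² = 3.4887 − 2.528 = 0.96054 J
v = √(2 × 0.96054/0.0628) = 5.531 m/s

v = 5.53 m/s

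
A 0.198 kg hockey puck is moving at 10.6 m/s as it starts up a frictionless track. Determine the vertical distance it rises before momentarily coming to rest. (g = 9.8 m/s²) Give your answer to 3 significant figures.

h = 5.73 m

By energy conservation, ½mv² = mgh
h = v²/(2g) = 10.6²/(2 × 9.8) = 5.733 m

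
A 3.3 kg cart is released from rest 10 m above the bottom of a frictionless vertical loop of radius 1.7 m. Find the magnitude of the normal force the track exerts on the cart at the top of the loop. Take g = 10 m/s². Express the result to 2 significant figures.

N = 220 N

Energy from release to top (height 2r): mgh = ½mv_top² + mg(2r)
v_top² = 2g(h − 2r) = 2(10)(10 − 3.400) = 132.00 m²/s²
At the top, both N and weight point toward the centre: N + mg = mv_top²/r
N = m(v_top²/r − g) = 3.3(132.00/1.7 − 10) = 223.2 N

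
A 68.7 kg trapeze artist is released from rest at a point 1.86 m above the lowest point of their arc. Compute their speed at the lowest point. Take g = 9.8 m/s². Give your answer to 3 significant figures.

v = 6.04 m/s

Energy conservation between the two points: mgh = ½mv²
v = √(2gh) = √(2 × 9.8 × 1.86) = √36.456 = 6.038 m/s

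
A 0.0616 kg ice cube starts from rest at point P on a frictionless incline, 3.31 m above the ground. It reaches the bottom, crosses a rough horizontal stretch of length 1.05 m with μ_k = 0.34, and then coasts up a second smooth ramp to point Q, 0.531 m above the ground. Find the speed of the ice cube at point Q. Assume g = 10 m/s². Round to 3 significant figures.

v = 6.96 m/s

Energy at P: mgh₁ = (0.0616)(10)(3.31) = 2.0390 J
Friction loss: W_f = μ_k mg d = 0.2199 J
At Q: ½mv² + mgh₂ = mgh₁ − W_f
½mv² = 2.0390 − 0.2199 − 0.32710 = 1.4920 J
v = √(2 × 1.4920/0.0616) = 6.960 m/s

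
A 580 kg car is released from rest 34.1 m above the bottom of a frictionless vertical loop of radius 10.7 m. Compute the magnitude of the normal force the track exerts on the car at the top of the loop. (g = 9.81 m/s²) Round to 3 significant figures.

N = 7820 N

Energy from release to top (height 2r): mgh = ½mv_top² + mg(2r)
v_top² = 2g(h − 2r) = 2(9.81)(34.1 − 21.40) = 249.17 m²/s²
At the top, both N and weight point toward the centre: N + mg = mv_top²/r
N = m(v_top²/r − g) = 580(249.17/10.7 − 9.81) = 7817 N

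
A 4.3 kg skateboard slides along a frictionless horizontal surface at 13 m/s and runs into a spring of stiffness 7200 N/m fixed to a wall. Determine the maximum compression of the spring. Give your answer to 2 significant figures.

Conservation of energy between contact and max compression: ½mv² = ½kx²
x = v√(m/k) = 13 × √(4.3/7200) = 0.3177 m

x = 0.32 m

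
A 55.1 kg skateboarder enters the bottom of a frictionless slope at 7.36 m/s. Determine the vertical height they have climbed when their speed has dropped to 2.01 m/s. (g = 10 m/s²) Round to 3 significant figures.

Energy balance between the two points: ½mv₁² = ½mv₂² + mgh
h = (v₁² − v₂²)/(2g) = (7.36² − 2.01²)/(2 × 10) = 2.506 m

h = 2.51 m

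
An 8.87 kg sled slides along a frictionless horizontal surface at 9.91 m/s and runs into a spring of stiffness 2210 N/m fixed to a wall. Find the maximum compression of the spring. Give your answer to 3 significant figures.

x = 0.628 m

All KE is stored as spring PE at maximum compression: ½mv² = ½kx²
x = v√(m/k) = 9.91 × √(8.87/2210) = 0.6278 m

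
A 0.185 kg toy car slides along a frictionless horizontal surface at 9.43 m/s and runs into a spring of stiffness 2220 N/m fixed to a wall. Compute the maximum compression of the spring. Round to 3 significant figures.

x = 0.0861 m

At max compression the car is momentarily at rest: ½mv² = ½kx²
x = v√(m/k) = 9.43 × √(0.185/2220) = 0.08608 m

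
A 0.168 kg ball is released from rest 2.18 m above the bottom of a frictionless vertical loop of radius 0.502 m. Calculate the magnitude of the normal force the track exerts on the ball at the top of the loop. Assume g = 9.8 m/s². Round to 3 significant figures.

N = 6.07 N

Energy from release to top (height 2r): mgh = ½mv_top² + mg(2r)
v_top² = 2g(h − 2r) = 2(9.8)(2.18 − 1.004) = 23.050 m²/s²
At the top, both N and weight point toward the centre: N + mg = mv_top²/r
N = m(v_top²/r − g) = 0.168(23.050/0.502 − 9.8) = 6.067 N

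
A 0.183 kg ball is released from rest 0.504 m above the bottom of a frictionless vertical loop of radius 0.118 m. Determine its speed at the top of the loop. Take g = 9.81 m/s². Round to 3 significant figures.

Energy conservation: mgh = ½mv_top² + mg(2r)
v_top² = 2g(h − 2r) = 2(9.81)(0.504 − 0.2360) = 5.258
v_top = 2.293 m/s

v = 2.29 m/s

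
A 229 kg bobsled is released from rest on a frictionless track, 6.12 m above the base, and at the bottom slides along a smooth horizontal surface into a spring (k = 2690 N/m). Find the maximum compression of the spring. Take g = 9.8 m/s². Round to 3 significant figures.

x = 3.20 m

Energy conservation (no friction) from release to max compression: mgh = ½kx²
x = √(2mgh/k) = √(2 × 229 × 9.8 × 6.12 / 2690) = 3.196 m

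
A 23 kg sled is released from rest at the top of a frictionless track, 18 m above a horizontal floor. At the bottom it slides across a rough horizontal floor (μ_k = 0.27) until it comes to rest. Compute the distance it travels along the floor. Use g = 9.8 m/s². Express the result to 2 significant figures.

Energy at the top = energy at the end + work done against friction:
At rest all PE has been dissipated by friction: mgh = μ_k m g d
d = h/μ_k = 18/0.27 = 66.67 m

d = 67 m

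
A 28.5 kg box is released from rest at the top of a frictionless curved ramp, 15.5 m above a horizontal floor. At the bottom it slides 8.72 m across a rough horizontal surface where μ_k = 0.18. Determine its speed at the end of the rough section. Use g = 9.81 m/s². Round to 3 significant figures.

Energy bookkeeping (friction removes W_f = μ_k N d):
mgh = ½mv² + μ_k m g d
W_f = μ_k mg d = (0.18)(28.5)(9.81)(8.72) = 438.8 J
½mv² = mgh − W_f = 4333.6 − 438.8 = 3894.7 J
v = √(2 × 3894.7/28.5) = 16.53 m/s

v = 16.5 m/s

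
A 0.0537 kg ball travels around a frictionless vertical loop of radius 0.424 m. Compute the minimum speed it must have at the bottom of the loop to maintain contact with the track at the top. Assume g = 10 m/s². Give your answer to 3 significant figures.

v = 4.60 m/s

At the top: mg = mv_top²/r ⇒ v_top² = gr = 4.240 m²/s²
Energy from bottom to top (height 2r): ½mv_bot² = ½mv_top² + mg(2r)
v_bot² = gr + 4gr = 5gr = 21.20
v_bot = √(5gr) = 4.604 m/s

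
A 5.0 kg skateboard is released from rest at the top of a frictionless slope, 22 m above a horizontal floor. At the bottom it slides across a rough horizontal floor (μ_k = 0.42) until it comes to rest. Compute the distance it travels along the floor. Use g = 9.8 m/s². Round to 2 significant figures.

Energy at the top = energy at the end + work done against friction:
At rest all PE has been dissipated by friction: mgh = μ_k m g d
d = h/μ_k = 22/0.42 = 52.38 m

d = 52 m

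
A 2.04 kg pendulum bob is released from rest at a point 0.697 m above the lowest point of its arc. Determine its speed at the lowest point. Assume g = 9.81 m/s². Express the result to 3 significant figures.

Mechanical energy is conserved (no friction): mgh = ½mv²
v = √(2gh) = √(2 × 9.81 × 0.697) = √13.675 = 3.698 m/s

v = 3.70 m/s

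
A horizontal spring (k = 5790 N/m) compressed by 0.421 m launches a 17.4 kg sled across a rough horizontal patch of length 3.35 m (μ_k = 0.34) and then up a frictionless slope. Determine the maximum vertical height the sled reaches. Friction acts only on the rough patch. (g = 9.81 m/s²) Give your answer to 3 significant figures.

Spring energy: E₀ = ½kx² = ½(5790)(0.421)² = 513.11 J
Friction: W_f = μ_k mg d = (0.34)(17.4)(9.81)(3.35) = 194.4 J
Energy at base of ramp: E = 513.11 − 194.4 = 318.69 J
At max height all remaining energy is PE: mgh = E ⇒ h = E/(mg) = 318.69/(17.4 × 9.81) = 1.867 m

h = 1.87 m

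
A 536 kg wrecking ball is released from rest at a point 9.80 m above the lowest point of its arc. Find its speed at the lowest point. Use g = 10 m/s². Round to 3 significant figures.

v = 14.0 m/s

Mechanical energy is conserved (no friction): mgh = ½mv²
v = √(2gh) = √(2 × 10 × 9.80) = √196.00 = 14.00 m/s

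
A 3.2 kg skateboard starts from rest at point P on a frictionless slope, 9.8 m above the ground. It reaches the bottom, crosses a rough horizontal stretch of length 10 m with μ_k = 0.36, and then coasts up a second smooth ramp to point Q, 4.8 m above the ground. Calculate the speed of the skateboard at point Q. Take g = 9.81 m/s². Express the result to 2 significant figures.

Energy at P: mgh₁ = (3.2)(9.81)(9.8) = 307.64 J
Friction loss: W_f = μ_k mg d = 113.0 J
At Q: ½mv² + mgh₂ = mgh₁ − W_f
½mv² = 307.64 − 113.0 − 150.68 = 43.949 J
v = √(2 × 43.949/3.2) = 5.241 m/s

v = 5.2 m/s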